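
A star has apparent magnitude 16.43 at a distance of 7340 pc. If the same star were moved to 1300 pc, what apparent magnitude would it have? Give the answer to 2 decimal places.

Flux ∝ 1/d², so Δm = 5 log₁₀(d₂/d₁) = 5 log₁₀(1300/7340) = -3.759
m₂ = m₁ + Δm = 16.43 + (-3.759) = 12.671

m ≈ 12.67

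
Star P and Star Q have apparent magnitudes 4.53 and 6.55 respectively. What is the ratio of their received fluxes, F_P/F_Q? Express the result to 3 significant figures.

F_P/F_Q ≈ 6.43

Magnitude difference = -2.02
Flux ratio = 10^(−0.4 Δm) = 10^(−0.4 × -2.02) = 10^0.808 = 6.427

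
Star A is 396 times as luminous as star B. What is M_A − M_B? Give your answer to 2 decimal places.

M_A − M_B ≈ -6.49

Pogson: ΔM = −2.5 log₁₀(ratio) = −2.5 log₁₀(396) = −2.5 × 2.5977 = -6.494
Star A is brighter, so it has the smaller magnitude: the difference is negative.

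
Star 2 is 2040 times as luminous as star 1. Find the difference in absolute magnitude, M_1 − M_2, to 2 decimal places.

M_1 − M_2 ≈ 8.27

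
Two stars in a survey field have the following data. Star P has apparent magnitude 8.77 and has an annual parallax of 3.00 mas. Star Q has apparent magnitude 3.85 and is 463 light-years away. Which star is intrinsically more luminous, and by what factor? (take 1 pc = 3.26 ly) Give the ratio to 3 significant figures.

Star Q is more luminous, by a factor of 16.9.

Star P: p = 3.00 mas = 3.00×10^-3″ → d = 1/p = 333.3 pc
Star P: M = m − 5 log₁₀ d + 5 = 8.77 − 5·2.5229 + 5 = 1.156
Star Q: d = 463 ly / 3.26 = 142.0 pc
Star Q: M = m − 5 log₁₀ d + 5 = 3.85 − 5·2.1524 + 5 = -1.912
ΔM = M_P − M_Q = 1.156 − (-1.912) = 3.067; smaller M is more luminous → Star Q.
L ratio = 10^(0.4 |ΔM|) = 10^1.227 = 16.86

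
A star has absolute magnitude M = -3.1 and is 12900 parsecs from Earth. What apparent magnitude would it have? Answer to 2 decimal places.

m = M + 5 log₁₀ d − 5 = -3.1 + 5·4.1106 − 5 = 12.453

m ≈ 12.45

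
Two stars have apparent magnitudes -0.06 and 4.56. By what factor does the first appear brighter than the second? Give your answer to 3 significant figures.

Magnitude difference = -4.62
Flux ratio = 10^(−0.4 Δm) = 10^(−0.4 × -4.62) = 10^1.848 = 70.47

70.5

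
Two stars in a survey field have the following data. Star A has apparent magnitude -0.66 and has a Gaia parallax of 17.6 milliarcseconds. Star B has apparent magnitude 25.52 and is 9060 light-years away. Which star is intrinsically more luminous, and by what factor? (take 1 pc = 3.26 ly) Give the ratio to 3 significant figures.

Star A is more luminous, by a factor of 1.24×10^7.

Star A: p = 17.6 mas = 0.0176″ → d = 1/p = 56.82 pc
Star A: M = m − 5 log₁₀ d + 5 = -0.66 − 5·1.7545 + 5 = -4.432
Star B: d = 9060 ly / 3.26 = 2779 pc
Star B: M = m − 5 log₁₀ d + 5 = 25.52 − 5·3.4439 + 5 = 13.300
ΔM = M_A − M_B = -4.432 − (13.300) = -17.733; smaller M is more luminous → Star A.
L ratio = 10^(0.4 |ΔM|) = 10^7.093 = 1.239×10^7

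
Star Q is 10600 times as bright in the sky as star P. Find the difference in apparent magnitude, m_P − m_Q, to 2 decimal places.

m_P − m_Q ≈ 10.06

Pogson: Δm = −2.5 log₁₀(ratio) = −2.5 log₁₀(10600) = −2.5 × 4.0253 = -10.063
Star Q is brighter so has the smaller magnitude: m_P − m_Q is positive.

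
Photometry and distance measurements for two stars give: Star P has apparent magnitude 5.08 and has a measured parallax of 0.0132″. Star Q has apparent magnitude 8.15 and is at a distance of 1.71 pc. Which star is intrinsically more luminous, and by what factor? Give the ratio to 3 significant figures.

Star P is more luminous, by a factor of 33200.

Star P: d = 1/p = 1/0.0132″ = 75.76 pc
Star P: M = m − 5 log₁₀ d + 5 = 5.08 − 5·1.8794 + 5 = 0.683
Star Q: M = m − 5 log₁₀ d + 5 = 8.15 − 5·0.2330 + 5 = 11.985
ΔM = M_P − M_Q = 0.683 − (11.985) = -11.302; smaller M is more luminous → Star P.
L ratio = 10^(0.4 |ΔM|) = 10^4.521 = 33180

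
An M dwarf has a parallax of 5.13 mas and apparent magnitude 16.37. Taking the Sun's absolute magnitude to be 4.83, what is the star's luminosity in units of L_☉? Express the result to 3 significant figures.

L/L_☉ ≈ 9.20×10^-3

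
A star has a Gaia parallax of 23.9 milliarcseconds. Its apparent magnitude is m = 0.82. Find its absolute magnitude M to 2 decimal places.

M ≈ -2.29

p = 23.9 mas = 0.0239″ → d = 1/p = 41.84 pc
5 log₁₀(d/10 pc) = 5 log₁₀(41.84) − 5 = 3.108
M = m − 5 log₁₀(d/10) = 0.82 − 3.108 = -2.288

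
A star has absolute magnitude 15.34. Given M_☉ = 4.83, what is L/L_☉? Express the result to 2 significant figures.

M − M_☉ = 15.34 − 4.83 = 10.510
L/L_☉ = 10^(−0.4 (M − M_☉)) = 10^-4.204 = 6.252×10^-5

L/L_☉ ≈ 6.3×10^-5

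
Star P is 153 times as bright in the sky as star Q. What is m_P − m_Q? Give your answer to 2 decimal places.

m_P − m_Q ≈ -5.46

Pogson: Δm = −2.5 log₁₀(ratio) = −2.5 log₁₀(153) = −2.5 × 2.1847 = -5.462
Star P is brighter, so it has the smaller magnitude: the difference is negative.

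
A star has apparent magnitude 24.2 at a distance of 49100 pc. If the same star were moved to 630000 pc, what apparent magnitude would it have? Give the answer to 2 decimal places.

m ≈ 29.74

Flux ∝ 1/d², so Δm = 5 log₁₀(d₂/d₁) = 5 log₁₀(630000/49100) = 5.541
m₂ = m₁ + Δm = 24.2 + (5.541) = 29.741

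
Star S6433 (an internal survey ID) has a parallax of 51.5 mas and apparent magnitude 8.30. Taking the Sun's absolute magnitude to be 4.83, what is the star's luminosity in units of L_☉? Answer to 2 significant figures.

d = 1/p = 1000/51.5 mas = 19.42 pc
M = m − 5 log₁₀ d + 5 = 8.30 − 5·1.2882 + 5 = 6.859
M − M_☉ = 6.859 − 4.83 = 2.029
L/L_☉ = 10^(−0.4 × 2.029) = 0.1543

L/L_☉ ≈ 0.15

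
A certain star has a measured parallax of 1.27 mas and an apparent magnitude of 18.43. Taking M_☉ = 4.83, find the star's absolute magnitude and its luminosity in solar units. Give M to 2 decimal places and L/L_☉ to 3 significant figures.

M ≈ 8.95; L/L_☉ ≈ 0.0225

d = 1/p = 1000/1.27 mas = 787.4 pc
M = m − 5 log₁₀ d + 5 = 18.43 − 5·2.8962 + 5 = 8.949
M − M_☉ = 8.949 − 4.83 = 4.119
L/L_☉ = 10^(−0.4 × 4.119) = 0.02251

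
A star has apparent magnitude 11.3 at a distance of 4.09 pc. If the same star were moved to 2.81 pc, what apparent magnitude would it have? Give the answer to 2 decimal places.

Flux ∝ 1/d², so Δm = 5 log₁₀(d₂/d₁) = 5 log₁₀(2.81/4.09) = -0.815
m₂ = m₁ + Δm = 11.3 + (-0.815) = 10.485

m ≈ 10.48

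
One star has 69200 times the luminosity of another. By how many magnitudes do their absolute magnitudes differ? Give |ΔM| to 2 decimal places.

Pogson: ΔM = −2.5 log₁₀(ratio) = −2.5 log₁₀(69200) = −2.5 × 4.8401 = -12.100

|ΔM| ≈ 12.10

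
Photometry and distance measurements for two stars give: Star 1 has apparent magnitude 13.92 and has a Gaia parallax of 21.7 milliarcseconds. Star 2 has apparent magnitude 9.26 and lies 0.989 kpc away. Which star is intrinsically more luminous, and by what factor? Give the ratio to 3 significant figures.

Star 1: p = 21.7 mas = 0.0217″ → d = 1/p = 46.08 pc
Star 1: M = m − 5 log₁₀ d + 5 = 13.92 − 5·1.6635 + 5 = 10.602
Star 2: d = 0.989 kpc = 989.0 pc
Star 2: M = m − 5 log₁₀ d + 5 = 9.26 − 5·2.9952 + 5 = -0.716
ΔM = M_1 − M_2 = 10.602 − (-0.716) = 11.318; smaller M is more luminous → Star 2.
L ratio = 10^(0.4 |ΔM|) = 10^4.527 = 33680

Star 2 is more luminous, by a factor of 33700.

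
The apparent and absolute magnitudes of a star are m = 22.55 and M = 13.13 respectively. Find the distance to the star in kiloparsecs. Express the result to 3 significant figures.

d ≈ 0.766 kpc

Distance modulus: m − M = 22.55 − (13.13) = 9.420
m − M = 5 log₁₀ d − 5
log₁₀ d = (m − M)/5 + 1 = 2.8840
d = 10^2.8840 = 765.6 pc
= 0.7656 kpc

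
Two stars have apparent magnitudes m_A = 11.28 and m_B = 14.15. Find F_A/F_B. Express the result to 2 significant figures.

Magnitude difference = -2.87
Flux ratio = 10^(−0.4 Δm) = 10^(−0.4 × -2.87) = 10^1.148 = 14.06

F_A/F_B ≈ 14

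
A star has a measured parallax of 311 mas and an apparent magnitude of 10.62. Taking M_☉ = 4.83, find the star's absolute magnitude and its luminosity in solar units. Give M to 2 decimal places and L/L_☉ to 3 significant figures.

M ≈ 13.08; L/L_☉ ≈ 4.99×10^-4

d = 1/p = 1000/311 mas = 3.215 pc
M = m − 5 log₁₀ d + 5 = 10.62 − 5·0.5072 + 5 = 13.084
M − M_☉ = 13.084 − 4.83 = 8.254
L/L_☉ = 10^(−0.4 × 8.254) = 4.994×10^-4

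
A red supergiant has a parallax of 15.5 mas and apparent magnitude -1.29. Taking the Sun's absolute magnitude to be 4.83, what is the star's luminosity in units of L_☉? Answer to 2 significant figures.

L/L_☉ ≈ 12000

d = 1/p = 1000/15.5 mas = 64.52 pc
M = m − 5 log₁₀ d + 5 = -1.29 − 5·1.8097 + 5 = -5.338
M − M_☉ = -5.338 − 4.83 = -10.168
L/L_☉ = 10^(−0.4 × -10.168) = 11680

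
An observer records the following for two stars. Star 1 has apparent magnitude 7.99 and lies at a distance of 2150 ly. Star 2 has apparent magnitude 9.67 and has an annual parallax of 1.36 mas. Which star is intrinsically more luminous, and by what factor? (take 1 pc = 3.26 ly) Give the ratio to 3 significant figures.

Star 1 is more luminous, by a factor of 3.78.

Star 1: d = 2150 ly / 3.26 = 659.5 pc
Star 1: M = m − 5 log₁₀ d + 5 = 7.99 − 5·2.8192 + 5 = -1.106
Star 2: p = 1.36 mas = 1.36×10^-3″ → d = 1/p = 735.3 pc
Star 2: M = m − 5 log₁₀ d + 5 = 9.67 − 5·2.8665 + 5 = 0.338
ΔM = M_1 − M_2 = -1.106 − (0.338) = -1.444; smaller M is more luminous → Star 1.
L ratio = 10^(0.4 |ΔM|) = 10^0.578 = 3.780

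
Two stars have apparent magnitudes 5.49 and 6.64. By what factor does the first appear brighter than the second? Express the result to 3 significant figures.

2.88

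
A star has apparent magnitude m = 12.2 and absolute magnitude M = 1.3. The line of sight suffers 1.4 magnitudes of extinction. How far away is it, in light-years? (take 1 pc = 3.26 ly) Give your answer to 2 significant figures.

m − M = 5 log₁₀(d/10 pc) + A  ⇒  12.2 − (1.3) − 1.4 = 5 log₁₀(d/10)
9.500 = 5 log₁₀(d/10)
log₁₀ d = (m − M − A)/5 + 1 = 2.9000
d = 10^2.9000 = 794.3 pc
= 2590 ly

d ≈ 2600 ly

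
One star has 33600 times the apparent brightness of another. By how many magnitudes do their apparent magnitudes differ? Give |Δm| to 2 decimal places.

|Δm| ≈ 11.32

Pogson: Δm = −2.5 log₁₀(ratio) = −2.5 log₁₀(33600) = −2.5 × 4.5263 = -11.316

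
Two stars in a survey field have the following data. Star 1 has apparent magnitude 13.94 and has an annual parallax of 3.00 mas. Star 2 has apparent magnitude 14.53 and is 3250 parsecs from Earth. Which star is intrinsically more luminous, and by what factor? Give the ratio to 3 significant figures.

Star 2 is more luminous, by a factor of 55.2.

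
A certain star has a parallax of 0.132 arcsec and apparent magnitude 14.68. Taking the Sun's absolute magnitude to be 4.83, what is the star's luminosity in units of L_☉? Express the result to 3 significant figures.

d = 1/p = 1/0.132″ = 7.576 pc
M = m − 5 log₁₀ d + 5 = 14.68 − 5·0.8794 + 5 = 15.283
M − M_☉ = 15.283 − 4.83 = 10.453
L/L_☉ = 10^(−0.4 × 10.453) = 6.589×10^-5

L/L_☉ ≈ 6.59×10^-5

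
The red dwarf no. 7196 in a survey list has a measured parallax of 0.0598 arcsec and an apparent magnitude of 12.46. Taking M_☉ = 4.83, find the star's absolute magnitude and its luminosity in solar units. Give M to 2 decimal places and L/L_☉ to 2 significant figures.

M ≈ 11.34; L/L_☉ ≈ 2.5×10^-3

d = 1/p = 1/0.0598″ = 16.72 pc
M = m − 5 log₁₀ d + 5 = 12.46 − 5·1.2233 + 5 = 11.344
M − M_☉ = 11.344 − 4.83 = 6.514
L/L_☉ = 10^(−0.4 × 6.514) = 2.481×10^-3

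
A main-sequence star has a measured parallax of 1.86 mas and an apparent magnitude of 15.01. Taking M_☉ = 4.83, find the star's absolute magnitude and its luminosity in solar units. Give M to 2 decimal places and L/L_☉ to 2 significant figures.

M ≈ 6.36; L/L_☉ ≈ 0.24

d = 1/p = 1000/1.86 mas = 537.6 pc
M = m − 5 log₁₀ d + 5 = 15.01 − 5·2.7305 + 5 = 6.358
M − M_☉ = 6.358 − 4.83 = 1.528
L/L_☉ = 10^(−0.4 × 1.528) = 0.2449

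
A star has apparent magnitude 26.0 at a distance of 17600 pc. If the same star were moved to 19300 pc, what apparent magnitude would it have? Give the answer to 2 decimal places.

Flux ∝ 1/d², so Δm = 5 log₁₀(d₂/d₁) = 5 log₁₀(19300/17600) = 0.200
m₂ = m₁ + Δm = 26.0 + (0.200) = 26.200

m ≈ 26.20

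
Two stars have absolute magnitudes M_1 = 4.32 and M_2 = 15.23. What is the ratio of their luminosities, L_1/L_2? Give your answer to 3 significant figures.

ΔM = M_1 − M_2 = -10.91
L_1/L_2 = 10^(−0.4 ΔM) = 10^4.364 = 23120

L_1/L_2 ≈ 23100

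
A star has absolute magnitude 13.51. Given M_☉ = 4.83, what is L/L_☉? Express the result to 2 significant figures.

L/L_☉ ≈ 3.4×10^-4

M − M_☉ = 13.51 − 4.83 = 8.680
L/L_☉ = 10^(−0.4 (M − M_☉)) = 10^-3.472 = 3.373×10^-4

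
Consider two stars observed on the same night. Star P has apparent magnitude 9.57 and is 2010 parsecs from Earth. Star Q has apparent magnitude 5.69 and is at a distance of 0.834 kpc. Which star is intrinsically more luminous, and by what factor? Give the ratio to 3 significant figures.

Star P: M = m − 5 log₁₀ d + 5 = 9.57 − 5·3.3032 + 5 = -1.946
Star Q: d = 0.834 kpc = 834.0 pc
Star Q: M = m − 5 log₁₀ d + 5 = 5.69 − 5·2.9212 + 5 = -3.916
ΔM = M_P − M_Q = -1.946 − (-3.916) = 1.970; smaller M is more luminous → Star Q.
L ratio = 10^(0.4 |ΔM|) = 10^0.788 = 6.137

Star Q is more luminous, by a factor of 6.14.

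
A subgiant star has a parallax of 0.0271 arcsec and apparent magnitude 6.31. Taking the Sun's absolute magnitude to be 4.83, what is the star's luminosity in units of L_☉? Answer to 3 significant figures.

d = 1/p = 1/0.0271″ = 36.90 pc
M = m − 5 log₁₀ d + 5 = 6.31 − 5·1.5670 + 5 = 3.475
M − M_☉ = 3.475 − 4.83 = -1.355
L/L_☉ = 10^(−0.4 × -1.355) = 3.484

L/L_☉ ≈ 3.48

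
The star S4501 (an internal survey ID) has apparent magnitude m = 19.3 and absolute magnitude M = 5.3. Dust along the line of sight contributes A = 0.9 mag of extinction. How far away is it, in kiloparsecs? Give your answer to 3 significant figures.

m − M = 5 log₁₀(d/10 pc) + A  ⇒  19.3 − (5.3) − 0.9 = 5 log₁₀(d/10)
13.100 = 5 log₁₀(d/10)
log₁₀ d = (m − M − A)/5 + 1 = 3.6200
d = 10^3.6200 = 4169 pc
= 4.169 kpc

d ≈ 4.17 kpc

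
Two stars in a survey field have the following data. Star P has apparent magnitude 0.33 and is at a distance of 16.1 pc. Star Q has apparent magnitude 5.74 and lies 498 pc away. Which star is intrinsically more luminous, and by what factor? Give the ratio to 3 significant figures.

Star Q is more luminous, by a factor of 6.56.

Star P: M = m − 5 log₁₀ d + 5 = 0.33 − 5·1.2068 + 5 = -0.704
Star Q: M = m − 5 log₁₀ d + 5 = 5.74 − 5·2.6972 + 5 = -2.746
ΔM = M_P − M_Q = -0.704 − (-2.746) = 2.042; smaller M is more luminous → Star Q.
L ratio = 10^(0.4 |ΔM|) = 10^0.817 = 6.559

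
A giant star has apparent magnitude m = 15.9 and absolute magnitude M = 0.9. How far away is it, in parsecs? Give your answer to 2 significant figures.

μ = m − M = 15.000
m − M = 5 log₁₀ d − 5
log₁₀ d = (m − M)/5 + 1 = 4.0000
d = 10^4.0000 = 10000 pc

d ≈ 10000 pc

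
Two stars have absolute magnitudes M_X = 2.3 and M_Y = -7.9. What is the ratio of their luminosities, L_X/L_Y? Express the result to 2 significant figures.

ΔM = M_X − M_Y = 10.2
L_X/L_Y = 10^(−0.4 ΔM) = 10^-4.080 = 8.318×10^-5

L_X/L_Y ≈ 8.3×10^-5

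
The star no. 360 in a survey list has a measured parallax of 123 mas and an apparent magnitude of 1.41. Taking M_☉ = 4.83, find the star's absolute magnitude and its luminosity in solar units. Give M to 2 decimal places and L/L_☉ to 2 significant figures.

M ≈ 1.86; L/L_☉ ≈ 15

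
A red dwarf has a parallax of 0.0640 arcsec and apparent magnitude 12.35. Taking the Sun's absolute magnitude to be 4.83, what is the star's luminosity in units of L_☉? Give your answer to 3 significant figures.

L/L_☉ ≈ 2.40×10^-3

d = 1/p = 1/0.0640″ = 15.62 pc
M = m − 5 log₁₀ d + 5 = 12.35 − 5·1.1938 + 5 = 11.381
M − M_☉ = 11.381 − 4.83 = 6.551
L/L_☉ = 10^(−0.4 × 6.551) = 2.397×10^-3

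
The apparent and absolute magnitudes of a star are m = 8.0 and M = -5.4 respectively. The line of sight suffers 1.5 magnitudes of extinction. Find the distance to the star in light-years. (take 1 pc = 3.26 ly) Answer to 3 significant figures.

m − M = 5 log₁₀(d/10 pc) + A  ⇒  8.0 − (-5.4) − 1.5 = 5 log₁₀(d/10)
11.900 = 5 log₁₀(d/10)
log₁₀ d = (m − M − A)/5 + 1 = 3.3800
d = 10^3.3800 = 2399 pc
= 7820 ly

d ≈ 7820 ly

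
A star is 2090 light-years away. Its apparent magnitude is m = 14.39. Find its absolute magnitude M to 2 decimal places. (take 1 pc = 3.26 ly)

d = 2090 ly / 3.26 = 641.1 pc
5 log₁₀(d/10 pc) = 5 log₁₀(641.1) − 5 = 9.035
M = m − 5 log₁₀(d/10) = 14.39 − 9.035 = 5.355

M ≈ 5.36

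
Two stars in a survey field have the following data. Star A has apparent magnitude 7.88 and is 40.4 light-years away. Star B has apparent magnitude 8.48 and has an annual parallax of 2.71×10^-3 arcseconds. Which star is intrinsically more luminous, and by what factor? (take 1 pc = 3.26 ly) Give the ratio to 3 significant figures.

Star B is more luminous, by a factor of 510.

Star A: d = 40.4 ly / 3.26 = 12.39 pc
Star A: M = m − 5 log₁₀ d + 5 = 7.88 − 5·1.0932 + 5 = 7.414
Star B: d = 1/p = 1/2.71×10^-3″ = 369.0 pc
Star B: M = m − 5 log₁₀ d + 5 = 8.48 − 5·2.5670 + 5 = 0.645
ΔM = M_A − M_B = 7.414 − (0.645) = 6.769; smaller M is more luminous → Star B.
L ratio = 10^(0.4 |ΔM|) = 10^2.708 = 510.2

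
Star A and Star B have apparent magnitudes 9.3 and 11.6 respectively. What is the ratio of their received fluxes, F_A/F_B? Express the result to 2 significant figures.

F_A/F_B ≈ 8.3

Δm = 9.3 − (11.6) = -2.3
Flux ratio = 10^(−0.4 Δm) = 10^(−0.4 × -2.3) = 10^0.920 = 8.318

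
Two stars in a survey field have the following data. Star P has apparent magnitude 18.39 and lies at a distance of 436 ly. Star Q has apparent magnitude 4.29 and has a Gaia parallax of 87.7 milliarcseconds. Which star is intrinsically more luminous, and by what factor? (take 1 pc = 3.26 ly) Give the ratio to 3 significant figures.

Star Q is more luminous, by a factor of 3170.

Star P: d = 436 ly / 3.26 = 133.7 pc
Star P: M = m − 5 log₁₀ d + 5 = 18.39 − 5·2.1263 + 5 = 12.759
Star Q: p = 87.7 mas = 0.0877″ → d = 1/p = 11.40 pc
Star Q: M = m − 5 log₁₀ d + 5 = 4.29 − 5·1.0570 + 5 = 4.005
ΔM = M_P − M_Q = 12.759 − (4.005) = 8.754; smaller M is more luminous → Star Q.
L ratio = 10^(0.4 |ΔM|) = 10^3.501 = 3173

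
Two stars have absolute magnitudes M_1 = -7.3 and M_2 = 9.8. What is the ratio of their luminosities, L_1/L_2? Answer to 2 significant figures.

ΔM = M_1 − M_2 = -17.1
L_1/L_2 = 10^(−0.4 ΔM) = 10^6.840 = 6.918×10^6

L_1/L_2 ≈ 6.9×10^6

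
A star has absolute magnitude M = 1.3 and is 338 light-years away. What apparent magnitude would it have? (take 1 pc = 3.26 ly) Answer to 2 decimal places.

m ≈ 6.38

d = 338 ly / 3.26 = 103.7 pc
m = M + 5 log₁₀ d − 5 = 1.3 + 5·2.0157 − 5 = 6.378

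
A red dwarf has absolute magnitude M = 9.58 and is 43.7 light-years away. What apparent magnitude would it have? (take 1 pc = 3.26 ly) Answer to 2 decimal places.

m ≈ 10.22

d = 43.7 ly / 3.26 = 13.40 pc
m = M + 5 log₁₀ d − 5 = 9.58 + 5·1.1273 − 5 = 10.216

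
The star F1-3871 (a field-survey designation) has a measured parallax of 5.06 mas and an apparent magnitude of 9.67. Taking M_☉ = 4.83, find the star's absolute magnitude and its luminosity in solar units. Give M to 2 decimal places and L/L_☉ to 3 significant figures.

d = 1/p = 1000/5.06 mas = 197.6 pc
M = m − 5 log₁₀ d + 5 = 9.67 − 5·2.2958 + 5 = 3.191
M − M_☉ = 3.191 − 4.83 = -1.639
L/L_☉ = 10^(−0.4 × -1.639) = 4.526

M ≈ 3.19; L/L_☉ ≈ 4.53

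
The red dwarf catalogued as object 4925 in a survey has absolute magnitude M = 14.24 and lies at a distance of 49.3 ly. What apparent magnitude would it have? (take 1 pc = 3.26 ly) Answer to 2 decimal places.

d = 49.3 ly / 3.26 = 15.12 pc
m = M + 5 log₁₀ d − 5 = 14.24 + 5·1.1796 − 5 = 15.138

m ≈ 15.14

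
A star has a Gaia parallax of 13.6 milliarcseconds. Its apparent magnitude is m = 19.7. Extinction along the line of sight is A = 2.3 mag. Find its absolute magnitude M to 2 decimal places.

p = 13.6 mas = 0.0136″ → d = 1/p = 73.53 pc
5 log₁₀(d/10 pc) = 5 log₁₀(73.53) − 5 = 4.332
M = m − 5 log₁₀(d/10) − A = 19.7 − 4.332 − 2.3 = 13.068

M ≈ 13.07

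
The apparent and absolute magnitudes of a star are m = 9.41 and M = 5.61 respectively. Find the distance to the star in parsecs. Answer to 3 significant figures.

d ≈ 57.5 pc

Distance modulus: m − M = 9.41 − (5.61) = 3.800
m − M = 5 log₁₀ d − 5
log₁₀ d = (m − M)/5 + 1 = 1.7600
d = 10^1.7600 = 57.54 pc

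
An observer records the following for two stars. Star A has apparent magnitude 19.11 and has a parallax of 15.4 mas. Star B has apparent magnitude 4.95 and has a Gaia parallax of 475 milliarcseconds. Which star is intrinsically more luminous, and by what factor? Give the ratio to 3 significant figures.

Star A: p = 15.4 mas = 0.0154″ → d = 1/p = 64.94 pc
Star A: M = m − 5 log₁₀ d + 5 = 19.11 − 5·1.8125 + 5 = 15.048
Star B: p = 475 mas = 0.475″ → d = 1/p = 2.105 pc
Star B: M = m − 5 log₁₀ d + 5 = 4.95 − 5·0.3233 + 5 = 8.333
ΔM = M_A − M_B = 15.048 − (8.333) = 6.714; smaller M is more luminous → Star B.
L ratio = 10^(0.4 |ΔM|) = 10^2.686 = 484.9

Star B is more luminous, by a factor of 485.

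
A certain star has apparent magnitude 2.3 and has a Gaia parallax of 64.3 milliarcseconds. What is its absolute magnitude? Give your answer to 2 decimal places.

M ≈ 1.34

p = 64.3 mas = 0.0643″ → d = 1/p = 15.55 pc
5 log₁₀(d/10 pc) = 5 log₁₀(15.55) − 5 = 0.959
M = m − 5 log₁₀(d/10) = 2.3 − 0.959 = 1.341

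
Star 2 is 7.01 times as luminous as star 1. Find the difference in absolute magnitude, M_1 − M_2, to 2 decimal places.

M_1 − M_2 ≈ 2.11

Pogson: ΔM = −2.5 log₁₀(ratio) = −2.5 log₁₀(7.01) = −2.5 × 0.8457 = -2.114
Star 2 is brighter so has the smaller magnitude: M_1 − M_2 is positive.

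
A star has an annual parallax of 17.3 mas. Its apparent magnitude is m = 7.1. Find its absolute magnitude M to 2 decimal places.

p = 17.3 mas = 0.0173″ → d = 1/p = 57.80 pc
5 log₁₀(d/10 pc) = 5 log₁₀(57.80) − 5 = 3.810
M = m − 5 log₁₀(d/10) = 7.1 − 3.810 = 3.290

M ≈ 3.29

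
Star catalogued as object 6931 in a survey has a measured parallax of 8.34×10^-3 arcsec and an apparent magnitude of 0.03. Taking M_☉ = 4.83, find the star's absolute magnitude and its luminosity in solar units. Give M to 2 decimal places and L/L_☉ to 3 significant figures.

M ≈ -5.36; L/L_☉ ≈ 12000

d = 1/p = 1/8.34×10^-3″ = 119.9 pc
M = m − 5 log₁₀ d + 5 = 0.03 − 5·2.0788 + 5 = -5.364
M − M_☉ = -5.364 − 4.83 = -10.194
L/L_☉ = 10^(−0.4 × -10.194) = 11960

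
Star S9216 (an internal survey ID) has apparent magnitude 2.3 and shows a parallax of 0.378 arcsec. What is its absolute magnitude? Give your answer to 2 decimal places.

M ≈ 5.19

d = 1/p = 1/0.378″ = 2.646 pc
5 log₁₀(d/10 pc) = 5 log₁₀(2.646) − 5 = -2.887
M = m − 5 log₁₀(d/10) = 2.3 + 2.887 = 5.187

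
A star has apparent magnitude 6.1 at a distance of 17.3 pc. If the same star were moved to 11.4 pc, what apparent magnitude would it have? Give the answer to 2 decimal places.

Flux ∝ 1/d², so Δm = 5 log₁₀(d₂/d₁) = 5 log₁₀(11.4/17.3) = -0.906
m₂ = m₁ + Δm = 6.1 + (-0.906) = 5.194

m ≈ 5.19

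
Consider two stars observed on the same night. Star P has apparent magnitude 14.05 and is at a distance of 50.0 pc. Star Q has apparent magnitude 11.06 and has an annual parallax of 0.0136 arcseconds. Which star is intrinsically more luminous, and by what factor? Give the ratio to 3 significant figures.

Star Q is more luminous, by a factor of 34.0.

Star P: M = m − 5 log₁₀ d + 5 = 14.05 − 5·1.6990 + 5 = 10.555
Star Q: d = 1/p = 1/0.0136″ = 73.53 pc
Star Q: M = m − 5 log₁₀ d + 5 = 11.06 − 5·1.8665 + 5 = 6.728
ΔM = M_P − M_Q = 10.555 − (6.728) = 3.827; smaller M is more luminous → Star Q.
L ratio = 10^(0.4 |ΔM|) = 10^1.531 = 33.96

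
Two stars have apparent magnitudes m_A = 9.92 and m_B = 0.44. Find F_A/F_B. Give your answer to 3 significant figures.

F_A/F_B ≈ 1.61×10^-4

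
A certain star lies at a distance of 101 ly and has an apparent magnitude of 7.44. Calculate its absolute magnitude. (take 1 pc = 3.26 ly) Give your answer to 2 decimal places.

M ≈ 4.98

d = 101 ly / 3.26 = 30.98 pc
5 log₁₀(d/10 pc) = 5 log₁₀(30.98) − 5 = 2.456
M = m − 5 log₁₀(d/10) = 7.44 − 2.456 = 4.984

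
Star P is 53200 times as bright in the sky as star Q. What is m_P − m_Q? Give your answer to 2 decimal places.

m_P − m_Q ≈ -11.81

Pogson: Δm = −2.5 log₁₀(ratio) = −2.5 log₁₀(53200) = −2.5 × 4.7259 = -11.815
Star P is brighter, so it has the smaller magnitude: the difference is negative.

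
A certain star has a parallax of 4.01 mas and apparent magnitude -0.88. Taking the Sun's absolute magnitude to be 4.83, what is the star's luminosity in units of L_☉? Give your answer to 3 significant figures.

L/L_☉ ≈ 120000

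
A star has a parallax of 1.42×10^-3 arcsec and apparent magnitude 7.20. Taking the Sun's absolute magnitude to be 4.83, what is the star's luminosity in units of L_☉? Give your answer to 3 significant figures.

L/L_☉ ≈ 559

d = 1/p = 1/1.42×10^-3″ = 704.2 pc
M = m − 5 log₁₀ d + 5 = 7.20 − 5·2.8477 + 5 = -2.039
M − M_☉ = -2.039 − 4.83 = -6.869
L/L_☉ = 10^(−0.4 × -6.869) = 559.0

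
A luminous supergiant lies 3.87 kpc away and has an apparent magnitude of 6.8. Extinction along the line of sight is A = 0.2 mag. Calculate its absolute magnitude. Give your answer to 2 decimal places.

d = 3.87 kpc = 3870 pc
5 log₁₀(d/10 pc) = 5 log₁₀(3870) − 5 = 12.939
M = m − 5 log₁₀(d/10) − A = 6.8 − 12.939 − 0.2 = -6.339

M ≈ -6.34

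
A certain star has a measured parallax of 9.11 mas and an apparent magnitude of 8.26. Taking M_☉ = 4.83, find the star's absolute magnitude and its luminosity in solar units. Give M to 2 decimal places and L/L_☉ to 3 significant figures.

d = 1/p = 1000/9.11 mas = 109.8 pc
M = m − 5 log₁₀ d + 5 = 8.26 − 5·2.0405 + 5 = 3.058
M − M_☉ = 3.058 − 4.83 = -1.772
L/L_☉ = 10^(−0.4 × -1.772) = 5.116

M ≈ 3.06; L/L_☉ ≈ 5.12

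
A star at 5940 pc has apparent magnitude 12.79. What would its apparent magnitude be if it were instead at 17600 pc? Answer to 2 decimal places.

Flux ∝ 1/d², so Δm = 5 log₁₀(d₂/d₁) = 5 log₁₀(17600/5940) = 2.359
m₂ = m₁ + Δm = 12.79 + (2.359) = 15.149

m ≈ 15.15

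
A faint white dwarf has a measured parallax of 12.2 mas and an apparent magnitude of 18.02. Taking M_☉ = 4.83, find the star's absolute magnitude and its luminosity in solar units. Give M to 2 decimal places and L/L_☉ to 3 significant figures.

d = 1/p = 1000/12.2 mas = 81.97 pc
M = m − 5 log₁₀ d + 5 = 18.02 − 5·1.9136 + 5 = 13.452
M − M_☉ = 13.452 − 4.83 = 8.622
L/L_☉ = 10^(−0.4 × 8.622) = 3.559×10^-4

M ≈ 13.45; L/L_☉ ≈ 3.56×10^-4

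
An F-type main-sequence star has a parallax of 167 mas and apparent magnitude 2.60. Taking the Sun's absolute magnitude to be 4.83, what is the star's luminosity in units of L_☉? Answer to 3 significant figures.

L/L_☉ ≈ 2.80

d = 1/p = 1000/167 mas = 5.988 pc
M = m − 5 log₁₀ d + 5 = 2.60 − 5·0.7773 + 5 = 3.714
M − M_☉ = 3.714 − 4.83 = -1.116
L/L_☉ = 10^(−0.4 × -1.116) = 2.796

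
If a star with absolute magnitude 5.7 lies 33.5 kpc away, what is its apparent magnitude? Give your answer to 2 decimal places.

d = 33.5 kpc = 33500 pc
m = M + 5 log₁₀ d − 5 = 5.7 + 5·4.5250 − 5 = 23.325

m ≈ 23.33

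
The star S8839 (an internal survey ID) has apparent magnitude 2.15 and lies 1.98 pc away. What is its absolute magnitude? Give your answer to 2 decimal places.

M ≈ 5.67

5 log₁₀(d/10 pc) = 5 log₁₀(1.980) − 5 = -3.517
M = m − 5 log₁₀(d/10) = 2.15 + 3.517 = 5.667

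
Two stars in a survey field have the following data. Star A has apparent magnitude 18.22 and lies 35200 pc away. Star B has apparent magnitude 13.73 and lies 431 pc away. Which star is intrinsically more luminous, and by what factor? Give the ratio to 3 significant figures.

Star A is more luminous, by a factor of 107.

Star A: M = m − 5 log₁₀ d + 5 = 18.22 − 5·4.5465 + 5 = 0.487
Star B: M = m − 5 log₁₀ d + 5 = 13.73 − 5·2.6345 + 5 = 5.558
ΔM = M_A − M_B = 0.487 − (5.558) = -5.070; smaller M is more luminous → Star A.
L ratio = 10^(0.4 |ΔM|) = 10^2.028 = 106.7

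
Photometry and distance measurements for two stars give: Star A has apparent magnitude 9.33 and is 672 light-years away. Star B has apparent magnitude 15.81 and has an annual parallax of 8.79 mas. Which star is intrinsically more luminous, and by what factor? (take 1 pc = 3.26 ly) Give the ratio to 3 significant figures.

Star A is more luminous, by a factor of 1280.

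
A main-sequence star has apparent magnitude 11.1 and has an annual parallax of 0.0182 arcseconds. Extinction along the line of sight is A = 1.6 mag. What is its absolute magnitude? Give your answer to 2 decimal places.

d = 1/p = 1/0.0182″ = 54.95 pc
5 log₁₀(d/10 pc) = 5 log₁₀(54.95) − 5 = 3.700
M = m − 5 log₁₀(d/10) − A = 11.1 − 3.700 − 1.6 = 5.800

M ≈ 5.80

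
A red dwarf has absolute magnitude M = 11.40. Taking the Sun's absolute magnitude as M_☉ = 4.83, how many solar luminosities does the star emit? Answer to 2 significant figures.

L/L_☉ ≈ 2.4×10^-3

M − M_☉ = 11.40 − 4.83 = 6.570
L/L_☉ = 10^(−0.4 (M − M_☉)) = 10^-2.628 = 2.355×10^-3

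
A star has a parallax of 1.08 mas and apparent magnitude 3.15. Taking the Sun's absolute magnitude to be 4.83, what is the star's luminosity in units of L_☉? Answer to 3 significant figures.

L/L_☉ ≈ 40300

d = 1/p = 1000/1.08 mas = 925.9 pc
M = m − 5 log₁₀ d + 5 = 3.15 − 5·2.9666 + 5 = -6.683
M − M_☉ = -6.683 − 4.83 = -11.513
L/L_☉ = 10^(−0.4 × -11.513) = 40290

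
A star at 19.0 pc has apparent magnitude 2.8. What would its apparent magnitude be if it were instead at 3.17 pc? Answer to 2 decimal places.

m ≈ -1.09

Flux ∝ 1/d², so Δm = 5 log₁₀(d₂/d₁) = 5 log₁₀(3.17/19.0) = -3.888
m₂ = m₁ + Δm = 2.8 + (-3.888) = -1.088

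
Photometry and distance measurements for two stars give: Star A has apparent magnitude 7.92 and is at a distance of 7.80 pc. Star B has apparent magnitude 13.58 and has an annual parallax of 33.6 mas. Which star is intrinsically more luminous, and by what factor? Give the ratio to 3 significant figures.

Star A is more luminous, by a factor of 12.6.

Star A: M = m − 5 log₁₀ d + 5 = 7.92 − 5·0.8921 + 5 = 8.460
Star B: p = 33.6 mas = 0.0336″ → d = 1/p = 29.76 pc
Star B: M = m − 5 log₁₀ d + 5 = 13.58 − 5·1.4737 + 5 = 11.212
ΔM = M_A − M_B = 8.460 − (11.212) = -2.752; smaller M is more luminous → Star A.
L ratio = 10^(0.4 |ΔM|) = 10^1.101 = 12.61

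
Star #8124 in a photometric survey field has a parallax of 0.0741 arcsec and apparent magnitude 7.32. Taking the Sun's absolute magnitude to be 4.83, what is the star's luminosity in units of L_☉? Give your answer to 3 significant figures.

L/L_☉ ≈ 0.184

d = 1/p = 1/0.0741″ = 13.50 pc
M = m − 5 log₁₀ d + 5 = 7.32 − 5·1.1302 + 5 = 6.669
M − M_☉ = 6.669 − 4.83 = 1.839
L/L_☉ = 10^(−0.4 × 1.839) = 0.1838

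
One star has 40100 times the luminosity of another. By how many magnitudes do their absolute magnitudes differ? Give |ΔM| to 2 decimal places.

Pogson: ΔM = −2.5 log₁₀(ratio) = −2.5 log₁₀(40100) = −2.5 × 4.6031 = -11.508

|ΔM| ≈ 11.51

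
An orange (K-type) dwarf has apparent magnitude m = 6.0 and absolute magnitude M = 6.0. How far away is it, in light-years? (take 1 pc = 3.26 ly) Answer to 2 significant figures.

μ = m − M = 0.000
m − M = 5 log₁₀ d − 5
log₁₀ d = (m − M)/5 + 1 = 1.0000
d = 10^1.0000 = 10.00 pc
= 32.60 ly

d ≈ 33 ly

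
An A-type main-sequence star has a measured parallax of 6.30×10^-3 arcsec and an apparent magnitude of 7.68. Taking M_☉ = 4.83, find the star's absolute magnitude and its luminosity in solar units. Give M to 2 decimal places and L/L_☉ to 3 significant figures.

d = 1/p = 1/6.30×10^-3″ = 158.7 pc
M = m − 5 log₁₀ d + 5 = 7.68 − 5·2.2007 + 5 = 1.677
M − M_☉ = 1.677 − 4.83 = -3.153
L/L_☉ = 10^(−0.4 × -3.153) = 18.25

M ≈ 1.68; L/L_☉ ≈ 18.3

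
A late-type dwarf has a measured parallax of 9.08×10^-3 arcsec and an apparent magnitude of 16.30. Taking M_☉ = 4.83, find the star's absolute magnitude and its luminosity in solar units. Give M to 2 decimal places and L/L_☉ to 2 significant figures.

d = 1/p = 1/9.08×10^-3″ = 110.1 pc
M = m − 5 log₁₀ d + 5 = 16.30 − 5·2.0419 + 5 = 11.090
M − M_☉ = 11.090 − 4.83 = 6.260
L/L_☉ = 10^(−0.4 × 6.260) = 3.132×10^-3

M ≈ 11.09; L/L_☉ ≈ 3.1×10^-3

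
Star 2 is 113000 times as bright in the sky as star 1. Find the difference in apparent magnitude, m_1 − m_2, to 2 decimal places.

Pogson: Δm = −2.5 log₁₀(ratio) = −2.5 log₁₀(113000) = −2.5 × 5.0531 = -12.633
Star 2 is brighter so has the smaller magnitude: m_1 − m_2 is positive.

m_1 − m_2 ≈ 12.63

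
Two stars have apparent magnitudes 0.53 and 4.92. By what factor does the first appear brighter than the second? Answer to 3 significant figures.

Magnitude difference = -4.39
Flux ratio = 10^(−0.4 Δm) = 10^(−0.4 × -4.39) = 10^1.756 = 57.02

57.0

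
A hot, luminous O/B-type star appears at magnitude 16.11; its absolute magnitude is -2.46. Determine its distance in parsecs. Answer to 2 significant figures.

d ≈ 52000 pc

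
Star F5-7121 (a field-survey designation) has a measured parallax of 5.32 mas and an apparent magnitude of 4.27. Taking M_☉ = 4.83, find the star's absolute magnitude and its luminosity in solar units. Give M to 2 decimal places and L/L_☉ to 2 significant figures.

M ≈ -2.10; L/L_☉ ≈ 590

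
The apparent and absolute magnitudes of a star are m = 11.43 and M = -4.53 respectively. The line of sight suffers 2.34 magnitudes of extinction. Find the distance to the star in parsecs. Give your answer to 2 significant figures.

m − M = 5 log₁₀(d/10 pc) + A  ⇒  11.43 − (-4.53) − 2.34 = 5 log₁₀(d/10)
13.620 = 5 log₁₀(d/10)
log₁₀ d = (m − M − A)/5 + 1 = 3.7240
d = 10^3.7240 = 5297 pc

d ≈ 5300 pc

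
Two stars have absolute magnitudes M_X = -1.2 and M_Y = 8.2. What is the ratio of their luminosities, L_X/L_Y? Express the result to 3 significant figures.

L_X/L_Y ≈ 5750

ΔM = M_X − M_Y = -9.4
L_X/L_Y = 10^(−0.4 ΔM) = 10^3.760 = 5754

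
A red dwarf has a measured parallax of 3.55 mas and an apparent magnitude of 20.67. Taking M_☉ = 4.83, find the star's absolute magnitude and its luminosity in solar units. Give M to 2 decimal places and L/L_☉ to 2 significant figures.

d = 1/p = 1000/3.55 mas = 281.7 pc
M = m − 5 log₁₀ d + 5 = 20.67 − 5·2.4498 + 5 = 13.421
M − M_☉ = 13.421 − 4.83 = 8.591
L/L_☉ = 10^(−0.4 × 8.591) = 3.661×10^-4

M ≈ 13.42; L/L_☉ ≈ 3.7×10^-4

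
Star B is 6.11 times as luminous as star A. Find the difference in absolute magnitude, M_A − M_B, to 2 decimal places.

M_A − M_B ≈ 1.97

Pogson: ΔM = −2.5 log₁₀(ratio) = −2.5 log₁₀(6.11) = −2.5 × 0.7860 = -1.965
Star B is brighter so has the smaller magnitude: M_A − M_B is positive.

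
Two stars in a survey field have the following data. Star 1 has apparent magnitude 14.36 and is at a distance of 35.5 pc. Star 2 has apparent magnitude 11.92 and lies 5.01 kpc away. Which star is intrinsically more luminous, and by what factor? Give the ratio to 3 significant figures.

Star 2 is more luminous, by a factor of 188000.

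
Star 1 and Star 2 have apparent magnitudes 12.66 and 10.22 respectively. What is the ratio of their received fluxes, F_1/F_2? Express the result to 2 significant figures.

F_1/F_2 ≈ 0.11

Magnitude difference = 2.44
Flux ratio = 10^(−0.4 Δm) = 10^(−0.4 × 2.44) = 10^-0.976 = 0.1057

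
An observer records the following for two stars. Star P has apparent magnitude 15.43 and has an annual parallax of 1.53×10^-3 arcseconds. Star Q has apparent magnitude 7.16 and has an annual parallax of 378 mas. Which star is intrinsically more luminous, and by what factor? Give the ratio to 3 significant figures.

Star P is more luminous, by a factor of 30.0.

Star P: d = 1/p = 1/1.53×10^-3″ = 653.6 pc
Star P: M = m − 5 log₁₀ d + 5 = 15.43 − 5·2.8153 + 5 = 6.353
Star Q: p = 378 mas = 0.378″ → d = 1/p = 2.646 pc
Star Q: M = m − 5 log₁₀ d + 5 = 7.16 − 5·0.4225 + 5 = 10.047
ΔM = M_P − M_Q = 6.353 − (10.047) = -3.694; smaller M is more luminous → Star P.
L ratio = 10^(0.4 |ΔM|) = 10^1.478 = 30.03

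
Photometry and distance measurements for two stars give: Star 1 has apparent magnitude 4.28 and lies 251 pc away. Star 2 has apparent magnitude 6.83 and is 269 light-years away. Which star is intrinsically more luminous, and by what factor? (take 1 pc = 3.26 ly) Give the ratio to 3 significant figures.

Star 1 is more luminous, by a factor of 96.9.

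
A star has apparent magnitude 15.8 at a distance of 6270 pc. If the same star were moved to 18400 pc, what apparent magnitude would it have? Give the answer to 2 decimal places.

Flux ∝ 1/d², so Δm = 5 log₁₀(d₂/d₁) = 5 log₁₀(18400/6270) = 2.338
m₂ = m₁ + Δm = 15.8 + (2.338) = 18.138

m ≈ 18.14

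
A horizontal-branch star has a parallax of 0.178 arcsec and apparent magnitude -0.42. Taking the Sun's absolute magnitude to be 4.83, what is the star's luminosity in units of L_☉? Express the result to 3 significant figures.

d = 1/p = 1/0.178″ = 5.618 pc
M = m − 5 log₁₀ d + 5 = -0.42 − 5·0.7496 + 5 = 0.832
M − M_☉ = 0.832 − 4.83 = -3.998
L/L_☉ = 10^(−0.4 × -3.998) = 39.73

L/L_☉ ≈ 39.7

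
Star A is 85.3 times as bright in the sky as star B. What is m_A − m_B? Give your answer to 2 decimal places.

Pogson: Δm = −2.5 log₁₀(ratio) = −2.5 log₁₀(85.3) = −2.5 × 1.9309 = -4.827
Star A is brighter, so it has the smaller magnitude: the difference is negative.

m_A − m_B ≈ -4.83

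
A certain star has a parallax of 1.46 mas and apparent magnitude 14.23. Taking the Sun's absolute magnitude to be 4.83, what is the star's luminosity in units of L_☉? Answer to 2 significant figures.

L/L_☉ ≈ 0.82

d = 1/p = 1000/1.46 mas = 684.9 pc
M = m − 5 log₁₀ d + 5 = 14.23 − 5·2.8356 + 5 = 5.052
M − M_☉ = 5.052 − 4.83 = 0.222
L/L_☉ = 10^(−0.4 × 0.222) = 0.8153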